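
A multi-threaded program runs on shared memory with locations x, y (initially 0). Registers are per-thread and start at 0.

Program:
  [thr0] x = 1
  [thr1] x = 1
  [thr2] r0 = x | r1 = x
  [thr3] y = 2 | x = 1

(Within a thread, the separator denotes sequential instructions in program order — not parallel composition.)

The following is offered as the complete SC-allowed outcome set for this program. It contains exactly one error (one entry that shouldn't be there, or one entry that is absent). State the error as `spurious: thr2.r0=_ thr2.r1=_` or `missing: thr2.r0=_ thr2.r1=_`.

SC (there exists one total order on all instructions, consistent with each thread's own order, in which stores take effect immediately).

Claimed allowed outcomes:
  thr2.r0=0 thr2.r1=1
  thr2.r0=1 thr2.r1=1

missing: thr2.r0=0 thr2.r1=0

outcome vector order: (thr2.r0,thr2.r1)
SC: 3 outcomes — {0/0 0/1 1/1}
SC∖claimed = {0/0}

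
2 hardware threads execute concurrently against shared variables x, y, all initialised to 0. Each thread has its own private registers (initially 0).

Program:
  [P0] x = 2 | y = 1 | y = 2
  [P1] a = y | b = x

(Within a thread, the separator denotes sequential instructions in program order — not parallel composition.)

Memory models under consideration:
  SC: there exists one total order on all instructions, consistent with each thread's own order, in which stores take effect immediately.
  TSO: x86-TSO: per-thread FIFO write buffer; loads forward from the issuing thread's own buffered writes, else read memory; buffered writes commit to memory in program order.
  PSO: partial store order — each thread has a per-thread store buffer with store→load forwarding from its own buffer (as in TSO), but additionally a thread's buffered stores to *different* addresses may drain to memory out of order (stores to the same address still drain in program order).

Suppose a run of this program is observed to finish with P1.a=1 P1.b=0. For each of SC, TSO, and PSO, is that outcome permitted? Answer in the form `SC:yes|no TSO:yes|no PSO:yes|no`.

outcome vector order: (P1.a,P1.b)
under SC → <0 0> <0 2> <1 2> <2 2>
under TSO → <0 0> <0 2> <1 2> <2 2>
under PSO → <0 0> <0 2> <1 0> <1 2> <2 0> <2 2>
target <1 0> ∈ {PSO}

SC:no TSO:no PSO:yes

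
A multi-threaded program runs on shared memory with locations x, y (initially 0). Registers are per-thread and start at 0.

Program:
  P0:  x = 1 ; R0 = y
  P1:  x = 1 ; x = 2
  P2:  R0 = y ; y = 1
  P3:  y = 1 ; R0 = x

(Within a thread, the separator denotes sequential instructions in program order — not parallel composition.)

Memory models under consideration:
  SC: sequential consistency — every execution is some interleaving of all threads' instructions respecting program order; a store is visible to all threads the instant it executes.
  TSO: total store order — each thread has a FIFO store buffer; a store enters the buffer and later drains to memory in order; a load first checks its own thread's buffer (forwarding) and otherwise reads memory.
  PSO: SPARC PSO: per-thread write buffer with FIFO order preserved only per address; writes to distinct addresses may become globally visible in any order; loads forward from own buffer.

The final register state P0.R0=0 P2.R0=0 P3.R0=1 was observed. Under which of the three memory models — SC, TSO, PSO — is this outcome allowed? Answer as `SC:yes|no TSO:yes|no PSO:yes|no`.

outcome vector order: (P0.R0,P2.R0,P3.R0)
SC (10): (0,0,1); (0,0,2); (0,1,1); (0,1,2); (1,0,0); (1,0,1); (1,0,2); (1,1,0); (1,1,1); (1,1,2)
TSO (12): (0,0,0); (0,0,1); (0,0,2); (0,1,0); (0,1,1); (0,1,2); (1,0,0); (1,0,1); (1,0,2); (1,1,0); (1,1,1); (1,1,2)
PSO (12): (0,0,0); (0,0,1); (0,0,2); (0,1,0); (0,1,1); (0,1,2); (1,0,0); (1,0,1); (1,0,2); (1,1,0); (1,1,1); (1,1,2)
target (0,0,1) ∈ {SC,TSO,PSO}

SC:yes TSO:yes PSO:yes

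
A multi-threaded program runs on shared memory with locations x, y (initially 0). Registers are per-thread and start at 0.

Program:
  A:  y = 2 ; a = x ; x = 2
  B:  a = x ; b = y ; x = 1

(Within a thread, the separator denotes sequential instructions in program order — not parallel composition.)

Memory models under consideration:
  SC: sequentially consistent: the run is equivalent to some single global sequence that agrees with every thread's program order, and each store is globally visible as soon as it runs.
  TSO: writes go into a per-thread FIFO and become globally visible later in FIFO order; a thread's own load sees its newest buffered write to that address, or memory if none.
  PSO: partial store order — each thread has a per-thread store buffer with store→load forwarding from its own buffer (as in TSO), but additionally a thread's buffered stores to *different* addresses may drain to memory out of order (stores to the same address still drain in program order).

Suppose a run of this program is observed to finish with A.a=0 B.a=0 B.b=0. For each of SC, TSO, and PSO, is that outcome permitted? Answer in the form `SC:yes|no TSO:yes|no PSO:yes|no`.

outcome vector order: (A.a,B.a,B.b)
SC (5): <0 0 0>, <0 0 2>, <0 2 2>, <1 0 0>, <1 0 2>
TSO (5): <0 0 0>, <0 0 2>, <0 2 2>, <1 0 0>, <1 0 2>
PSO (6): <0 0 0>, <0 0 2>, <0 2 0>, <0 2 2>, <1 0 0>, <1 0 2>
target <0 0 0> ∈ {SC,TSO,PSO}

SC:yes TSO:yes PSO:yes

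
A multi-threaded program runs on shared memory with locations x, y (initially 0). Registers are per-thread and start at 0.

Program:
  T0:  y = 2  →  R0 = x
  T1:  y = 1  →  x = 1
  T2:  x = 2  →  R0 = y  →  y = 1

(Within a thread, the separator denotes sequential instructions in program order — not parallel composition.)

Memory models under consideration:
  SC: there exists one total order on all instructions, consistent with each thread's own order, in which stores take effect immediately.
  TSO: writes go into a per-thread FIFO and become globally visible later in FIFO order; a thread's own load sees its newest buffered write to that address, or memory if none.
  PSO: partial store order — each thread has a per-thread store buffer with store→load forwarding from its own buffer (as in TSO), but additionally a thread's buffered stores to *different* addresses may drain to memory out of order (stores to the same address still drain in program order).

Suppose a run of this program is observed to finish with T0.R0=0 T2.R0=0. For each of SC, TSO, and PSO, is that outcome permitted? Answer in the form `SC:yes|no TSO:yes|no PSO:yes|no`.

SC:no TSO:yes PSO:yes

outcome vector order: (T0.R0,T2.R0)
under SC → (0,1), (0,2), (1,0), (1,1), (1,2), (2,0), (2,1), (2,2)
under TSO → (0,0), (0,1), (0,2), (1,0), (1,1), (1,2), (2,0), (2,1), (2,2)
under PSO → (0,0), (0,1), (0,2), (1,0), (1,1), (1,2), (2,0), (2,1), (2,2)
target (0,0) ∈ {TSO,PSO}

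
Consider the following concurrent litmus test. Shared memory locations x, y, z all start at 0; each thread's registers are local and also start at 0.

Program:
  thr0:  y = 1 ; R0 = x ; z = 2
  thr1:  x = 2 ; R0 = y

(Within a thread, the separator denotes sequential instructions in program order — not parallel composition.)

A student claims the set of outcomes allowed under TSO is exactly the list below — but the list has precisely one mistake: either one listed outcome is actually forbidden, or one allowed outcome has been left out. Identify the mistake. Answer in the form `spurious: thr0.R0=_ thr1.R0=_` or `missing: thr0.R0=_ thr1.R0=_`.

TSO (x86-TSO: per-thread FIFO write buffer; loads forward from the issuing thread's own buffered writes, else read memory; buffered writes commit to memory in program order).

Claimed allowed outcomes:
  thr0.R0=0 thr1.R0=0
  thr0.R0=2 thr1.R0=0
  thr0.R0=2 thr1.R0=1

outcome vector order: (thr0.R0,thr1.R0)
under TSO → 00, 01, 20, 21
TSO∖claimed = {01}

missing: thr0.R0=0 thr1.R0=1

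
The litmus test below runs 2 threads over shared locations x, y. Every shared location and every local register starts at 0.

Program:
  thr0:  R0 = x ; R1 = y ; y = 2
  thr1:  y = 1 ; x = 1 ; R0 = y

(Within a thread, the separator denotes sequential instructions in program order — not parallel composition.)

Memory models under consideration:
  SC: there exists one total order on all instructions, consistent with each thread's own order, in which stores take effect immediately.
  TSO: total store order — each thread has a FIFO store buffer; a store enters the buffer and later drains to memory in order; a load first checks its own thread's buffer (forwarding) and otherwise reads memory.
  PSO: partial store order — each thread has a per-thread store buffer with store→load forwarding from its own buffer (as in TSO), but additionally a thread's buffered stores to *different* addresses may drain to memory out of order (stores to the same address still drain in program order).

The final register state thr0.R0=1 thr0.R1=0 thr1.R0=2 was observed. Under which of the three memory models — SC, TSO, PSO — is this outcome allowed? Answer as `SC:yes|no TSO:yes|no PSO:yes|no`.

SC:no TSO:no PSO:yes

outcome vector order: (thr0.R0,thr0.R1,thr1.R0)
under SC → 001, 002, 011, 012, 111, 112
under TSO → 001, 002, 011, 012, 111, 112
under PSO → 001, 002, 011, 012, 101, 102, 111, 112
target 102 ∈ {PSO}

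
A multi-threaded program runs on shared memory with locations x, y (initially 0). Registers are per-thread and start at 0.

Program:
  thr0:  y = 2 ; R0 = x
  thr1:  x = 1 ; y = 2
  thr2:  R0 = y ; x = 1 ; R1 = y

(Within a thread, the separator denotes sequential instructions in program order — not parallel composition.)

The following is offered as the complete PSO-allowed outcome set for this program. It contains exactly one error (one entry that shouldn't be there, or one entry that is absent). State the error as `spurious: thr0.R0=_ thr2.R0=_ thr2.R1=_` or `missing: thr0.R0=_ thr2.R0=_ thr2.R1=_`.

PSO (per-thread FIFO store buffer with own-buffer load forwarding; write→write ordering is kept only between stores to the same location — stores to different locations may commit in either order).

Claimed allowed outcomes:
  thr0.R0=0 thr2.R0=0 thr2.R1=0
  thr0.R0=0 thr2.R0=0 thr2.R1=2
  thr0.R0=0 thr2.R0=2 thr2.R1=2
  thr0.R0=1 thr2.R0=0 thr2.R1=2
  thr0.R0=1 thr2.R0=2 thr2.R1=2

outcome vector order: (thr0.R0,thr2.R0,thr2.R1)
PSO (6): <0 0 0>; <0 0 2>; <0 2 2>; <1 0 0>; <1 0 2>; <1 2 2>
PSO∖claimed = {<1 0 0>}

missing: thr0.R0=1 thr2.R0=0 thr2.R1=0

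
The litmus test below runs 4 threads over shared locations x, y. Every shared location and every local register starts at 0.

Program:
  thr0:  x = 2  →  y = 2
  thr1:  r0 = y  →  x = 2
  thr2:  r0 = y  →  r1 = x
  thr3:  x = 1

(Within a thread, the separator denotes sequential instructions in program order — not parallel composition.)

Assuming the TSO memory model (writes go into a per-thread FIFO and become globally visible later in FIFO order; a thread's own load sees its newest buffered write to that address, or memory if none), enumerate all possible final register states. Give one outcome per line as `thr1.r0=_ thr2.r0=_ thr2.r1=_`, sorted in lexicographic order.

thr1.r0=0 thr2.r0=0 thr2.r1=0
thr1.r0=0 thr2.r0=0 thr2.r1=1
thr1.r0=0 thr2.r0=0 thr2.r1=2
thr1.r0=0 thr2.r0=2 thr2.r1=1
thr1.r0=0 thr2.r0=2 thr2.r1=2
thr1.r0=2 thr2.r0=0 thr2.r1=0
thr1.r0=2 thr2.r0=0 thr2.r1=1
thr1.r0=2 thr2.r0=0 thr2.r1=2
thr1.r0=2 thr2.r0=2 thr2.r1=1
thr1.r0=2 thr2.r0=2 thr2.r1=2

outcome vector order: (thr1.r0,thr2.r0,thr2.r1)
|TSO outcomes| = 10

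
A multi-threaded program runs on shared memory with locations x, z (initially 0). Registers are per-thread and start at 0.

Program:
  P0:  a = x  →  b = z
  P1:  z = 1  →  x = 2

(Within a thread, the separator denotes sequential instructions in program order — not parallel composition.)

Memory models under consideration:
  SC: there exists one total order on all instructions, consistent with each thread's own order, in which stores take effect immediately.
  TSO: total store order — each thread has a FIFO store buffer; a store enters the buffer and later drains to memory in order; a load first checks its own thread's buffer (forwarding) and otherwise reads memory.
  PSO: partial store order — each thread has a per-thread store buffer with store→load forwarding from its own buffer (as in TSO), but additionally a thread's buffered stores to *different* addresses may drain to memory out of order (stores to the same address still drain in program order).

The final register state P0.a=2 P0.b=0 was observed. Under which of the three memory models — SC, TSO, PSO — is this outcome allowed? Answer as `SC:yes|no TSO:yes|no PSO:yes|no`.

outcome vector order: (P0.a,P0.b)
under SC → (0,0), (0,1), (2,1)
under TSO → (0,0), (0,1), (2,1)
under PSO → (0,0), (0,1), (2,0), (2,1)
target (2,0) ∈ {PSO}

SC:no TSO:no PSO:yes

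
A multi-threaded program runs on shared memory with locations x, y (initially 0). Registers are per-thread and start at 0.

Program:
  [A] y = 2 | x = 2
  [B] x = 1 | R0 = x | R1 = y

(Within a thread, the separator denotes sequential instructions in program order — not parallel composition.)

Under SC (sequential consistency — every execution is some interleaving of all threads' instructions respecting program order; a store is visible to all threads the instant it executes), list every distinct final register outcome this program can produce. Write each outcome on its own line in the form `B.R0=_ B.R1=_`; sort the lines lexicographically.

B.R0=1 B.R1=0
B.R0=1 B.R1=2
B.R0=2 B.R1=2

outcome vector order: (B.R0,B.R1)
|SC outcomes| = 3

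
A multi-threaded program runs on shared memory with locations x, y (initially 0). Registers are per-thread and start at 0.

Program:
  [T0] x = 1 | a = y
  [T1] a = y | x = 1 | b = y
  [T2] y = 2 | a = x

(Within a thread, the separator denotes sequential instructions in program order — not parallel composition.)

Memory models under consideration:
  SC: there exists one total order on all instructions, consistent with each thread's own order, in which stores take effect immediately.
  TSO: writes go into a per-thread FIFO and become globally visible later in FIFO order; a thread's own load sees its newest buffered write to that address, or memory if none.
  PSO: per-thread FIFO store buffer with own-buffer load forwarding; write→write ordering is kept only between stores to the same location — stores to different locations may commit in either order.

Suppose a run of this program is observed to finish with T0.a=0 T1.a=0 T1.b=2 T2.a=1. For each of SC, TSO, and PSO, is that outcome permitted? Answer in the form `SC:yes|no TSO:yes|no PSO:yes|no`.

outcome vector order: (T0.a,T1.a,T1.b,T2.a)
[SC] allowed = {0001 0021 0221 2001 2020 2021 2220 2221}
[TSO] allowed = {0000 0001 0020 0021 0220 0221 2000 2001 2020 2021 2220 2221}
[PSO] allowed = {0000 0001 0020 0021 0220 0221 2000 2001 2020 2021 2220 2221}
target 0021 ∈ {SC,TSO,PSO}

SC:yes TSO:yes PSO:yes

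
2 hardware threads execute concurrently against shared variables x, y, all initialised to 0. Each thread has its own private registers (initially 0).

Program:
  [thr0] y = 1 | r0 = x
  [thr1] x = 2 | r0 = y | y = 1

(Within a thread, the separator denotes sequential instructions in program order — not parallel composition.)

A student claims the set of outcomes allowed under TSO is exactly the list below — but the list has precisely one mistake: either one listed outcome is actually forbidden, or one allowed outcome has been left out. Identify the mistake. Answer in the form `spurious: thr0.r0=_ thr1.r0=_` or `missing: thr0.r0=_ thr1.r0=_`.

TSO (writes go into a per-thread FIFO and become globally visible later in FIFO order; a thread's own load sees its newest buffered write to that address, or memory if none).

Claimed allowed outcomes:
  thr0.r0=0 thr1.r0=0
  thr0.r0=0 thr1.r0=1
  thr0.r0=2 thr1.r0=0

missing: thr0.r0=2 thr1.r0=1

outcome vector order: (thr0.r0,thr1.r0)
TSO (4): 00 01 20 21
TSO∖claimed = {21}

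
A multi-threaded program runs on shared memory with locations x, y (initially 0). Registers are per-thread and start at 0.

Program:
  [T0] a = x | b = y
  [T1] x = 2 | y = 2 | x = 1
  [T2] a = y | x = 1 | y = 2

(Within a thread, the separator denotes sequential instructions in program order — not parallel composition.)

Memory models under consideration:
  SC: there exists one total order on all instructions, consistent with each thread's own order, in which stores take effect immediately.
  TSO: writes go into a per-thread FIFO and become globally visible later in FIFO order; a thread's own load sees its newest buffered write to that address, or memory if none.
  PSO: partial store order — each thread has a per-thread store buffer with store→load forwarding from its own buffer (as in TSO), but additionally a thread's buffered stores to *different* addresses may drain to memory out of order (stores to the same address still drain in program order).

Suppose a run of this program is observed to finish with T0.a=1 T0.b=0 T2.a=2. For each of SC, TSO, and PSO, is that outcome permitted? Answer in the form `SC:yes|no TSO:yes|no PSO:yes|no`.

SC:no TSO:no PSO:yes

outcome vector order: (T0.a,T0.b,T2.a)
[SC] allowed = {<0 0 0> <0 0 2> <0 2 0> <0 2 2> <1 0 0> <1 2 0> <1 2 2> <2 0 0> <2 0 2> <2 2 0> <2 2 2>}
[TSO] allowed = {<0 0 0> <0 0 2> <0 2 0> <0 2 2> <1 0 0> <1 2 0> <1 2 2> <2 0 0> <2 0 2> <2 2 0> <2 2 2>}
[PSO] allowed = {<0 0 0> <0 0 2> <0 2 0> <0 2 2> <1 0 0> <1 0 2> <1 2 0> <1 2 2> <2 0 0> <2 0 2> <2 2 0> <2 2 2>}
target <1 0 2> ∈ {PSO}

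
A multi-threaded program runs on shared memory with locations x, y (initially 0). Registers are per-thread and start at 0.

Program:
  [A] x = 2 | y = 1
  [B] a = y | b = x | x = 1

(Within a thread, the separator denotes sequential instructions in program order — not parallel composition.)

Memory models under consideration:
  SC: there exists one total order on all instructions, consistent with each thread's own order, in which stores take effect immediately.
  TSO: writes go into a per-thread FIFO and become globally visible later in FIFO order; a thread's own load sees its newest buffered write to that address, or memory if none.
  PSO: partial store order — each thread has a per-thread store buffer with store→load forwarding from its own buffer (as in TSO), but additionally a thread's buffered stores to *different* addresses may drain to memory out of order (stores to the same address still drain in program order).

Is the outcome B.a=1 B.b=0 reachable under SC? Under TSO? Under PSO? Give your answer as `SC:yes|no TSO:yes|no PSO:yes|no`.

SC:no TSO:no PSO:yes

outcome vector order: (B.a,B.b)
[SC] allowed = {0/0; 0/2; 1/2}
[TSO] allowed = {0/0; 0/2; 1/2}
[PSO] allowed = {0/0; 0/2; 1/0; 1/2}
target 1/0 ∈ {PSO}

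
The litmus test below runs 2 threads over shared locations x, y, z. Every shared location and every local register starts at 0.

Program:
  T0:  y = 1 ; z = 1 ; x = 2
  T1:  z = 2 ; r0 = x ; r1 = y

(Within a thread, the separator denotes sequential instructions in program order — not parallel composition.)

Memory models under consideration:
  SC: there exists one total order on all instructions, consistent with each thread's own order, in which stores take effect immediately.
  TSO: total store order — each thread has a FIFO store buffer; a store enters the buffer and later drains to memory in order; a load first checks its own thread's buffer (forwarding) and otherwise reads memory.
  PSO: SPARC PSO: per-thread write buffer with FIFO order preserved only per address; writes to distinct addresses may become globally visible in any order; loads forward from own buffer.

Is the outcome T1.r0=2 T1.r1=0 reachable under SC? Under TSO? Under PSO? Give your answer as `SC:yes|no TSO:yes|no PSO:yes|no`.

SC:no TSO:no PSO:yes

outcome vector order: (T1.r0,T1.r1)
SC: 3 outcomes — {(0,0) (0,1) (2,1)}
TSO: 3 outcomes — {(0,0) (0,1) (2,1)}
PSO: 4 outcomes — {(0,0) (0,1) (2,0) (2,1)}
target (2,0) ∈ {PSO}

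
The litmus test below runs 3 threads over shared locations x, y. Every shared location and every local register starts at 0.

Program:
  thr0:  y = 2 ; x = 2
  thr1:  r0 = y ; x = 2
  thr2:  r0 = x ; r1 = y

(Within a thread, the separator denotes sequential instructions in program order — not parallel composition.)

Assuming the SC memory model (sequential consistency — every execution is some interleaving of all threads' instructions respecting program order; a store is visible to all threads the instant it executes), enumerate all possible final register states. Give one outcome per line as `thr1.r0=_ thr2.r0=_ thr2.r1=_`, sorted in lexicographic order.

outcome vector order: (thr1.r0,thr2.r0,thr2.r1)
|SC outcomes| = 7

thr1.r0=0 thr2.r0=0 thr2.r1=0
thr1.r0=0 thr2.r0=0 thr2.r1=2
thr1.r0=0 thr2.r0=2 thr2.r1=0
thr1.r0=0 thr2.r0=2 thr2.r1=2
thr1.r0=2 thr2.r0=0 thr2.r1=0
thr1.r0=2 thr2.r0=0 thr2.r1=2
thr1.r0=2 thr2.r0=2 thr2.r1=2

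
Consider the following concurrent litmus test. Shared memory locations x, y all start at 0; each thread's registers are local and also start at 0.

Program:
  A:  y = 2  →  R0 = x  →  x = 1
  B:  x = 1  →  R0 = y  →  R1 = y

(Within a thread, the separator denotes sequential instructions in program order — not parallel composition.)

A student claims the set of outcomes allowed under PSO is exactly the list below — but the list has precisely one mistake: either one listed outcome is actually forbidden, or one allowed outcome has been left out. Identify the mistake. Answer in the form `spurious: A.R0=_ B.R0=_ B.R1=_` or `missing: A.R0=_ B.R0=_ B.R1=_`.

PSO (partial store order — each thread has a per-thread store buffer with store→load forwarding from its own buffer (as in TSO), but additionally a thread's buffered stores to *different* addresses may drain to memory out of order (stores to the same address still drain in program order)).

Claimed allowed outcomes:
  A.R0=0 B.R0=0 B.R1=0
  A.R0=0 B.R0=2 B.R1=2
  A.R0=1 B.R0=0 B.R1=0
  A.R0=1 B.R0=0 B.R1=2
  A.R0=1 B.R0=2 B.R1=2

outcome vector order: (A.R0,B.R0,B.R1)
under PSO → (0,0,0) (0,0,2) (0,2,2) (1,0,0) (1,0,2) (1,2,2)
PSO∖claimed = {(0,0,2)}

missing: A.R0=0 B.R0=0 B.R1=2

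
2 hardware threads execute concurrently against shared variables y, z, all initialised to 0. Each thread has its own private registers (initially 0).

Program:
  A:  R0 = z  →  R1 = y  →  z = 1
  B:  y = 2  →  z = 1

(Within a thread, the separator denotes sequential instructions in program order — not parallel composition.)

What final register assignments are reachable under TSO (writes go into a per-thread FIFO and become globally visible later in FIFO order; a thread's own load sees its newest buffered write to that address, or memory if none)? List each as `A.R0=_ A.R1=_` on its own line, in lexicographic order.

outcome vector order: (A.R0,A.R1)
|TSO outcomes| = 3

A.R0=0 A.R1=0
A.R0=0 A.R1=2
A.R0=1 A.R1=2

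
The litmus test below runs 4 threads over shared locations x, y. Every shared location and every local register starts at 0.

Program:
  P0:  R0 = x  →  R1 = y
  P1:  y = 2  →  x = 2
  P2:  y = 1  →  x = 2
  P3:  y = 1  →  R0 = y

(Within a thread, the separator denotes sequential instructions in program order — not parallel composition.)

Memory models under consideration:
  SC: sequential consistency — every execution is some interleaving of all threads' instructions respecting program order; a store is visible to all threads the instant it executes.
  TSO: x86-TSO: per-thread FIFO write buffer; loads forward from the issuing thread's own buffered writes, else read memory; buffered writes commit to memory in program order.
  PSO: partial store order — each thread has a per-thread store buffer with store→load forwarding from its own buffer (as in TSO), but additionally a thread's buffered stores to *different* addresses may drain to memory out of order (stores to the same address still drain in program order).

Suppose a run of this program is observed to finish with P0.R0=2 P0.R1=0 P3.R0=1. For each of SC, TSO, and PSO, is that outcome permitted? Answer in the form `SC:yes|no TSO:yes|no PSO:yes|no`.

outcome vector order: (P0.R0,P0.R1,P3.R0)
SC: 10 outcomes — {0/0/1; 0/0/2; 0/1/1; 0/1/2; 0/2/1; 0/2/2; 2/1/1; 2/1/2; 2/2/1; 2/2/2}
TSO: 10 outcomes — {0/0/1; 0/0/2; 0/1/1; 0/1/2; 0/2/1; 0/2/2; 2/1/1; 2/1/2; 2/2/1; 2/2/2}
PSO: 12 outcomes — {0/0/1; 0/0/2; 0/1/1; 0/1/2; 0/2/1; 0/2/2; 2/0/1; 2/0/2; 2/1/1; 2/1/2; 2/2/1; 2/2/2}
target 2/0/1 ∈ {PSO}

SC:no TSO:no PSO:yes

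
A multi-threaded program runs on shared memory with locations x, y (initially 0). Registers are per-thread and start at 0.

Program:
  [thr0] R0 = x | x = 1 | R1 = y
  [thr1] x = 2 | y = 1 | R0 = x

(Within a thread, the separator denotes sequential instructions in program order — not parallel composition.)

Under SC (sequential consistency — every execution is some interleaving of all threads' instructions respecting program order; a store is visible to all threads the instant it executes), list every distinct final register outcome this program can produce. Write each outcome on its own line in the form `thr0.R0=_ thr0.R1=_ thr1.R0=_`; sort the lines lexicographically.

thr0.R0=0 thr0.R1=0 thr1.R0=1
thr0.R0=0 thr0.R1=0 thr1.R0=2
thr0.R0=0 thr0.R1=1 thr1.R0=1
thr0.R0=0 thr0.R1=1 thr1.R0=2
thr0.R0=2 thr0.R1=0 thr1.R0=1
thr0.R0=2 thr0.R1=1 thr1.R0=1
thr0.R0=2 thr0.R1=1 thr1.R0=2

outcome vector order: (thr0.R0,thr0.R1,thr1.R0)
|SC outcomes| = 7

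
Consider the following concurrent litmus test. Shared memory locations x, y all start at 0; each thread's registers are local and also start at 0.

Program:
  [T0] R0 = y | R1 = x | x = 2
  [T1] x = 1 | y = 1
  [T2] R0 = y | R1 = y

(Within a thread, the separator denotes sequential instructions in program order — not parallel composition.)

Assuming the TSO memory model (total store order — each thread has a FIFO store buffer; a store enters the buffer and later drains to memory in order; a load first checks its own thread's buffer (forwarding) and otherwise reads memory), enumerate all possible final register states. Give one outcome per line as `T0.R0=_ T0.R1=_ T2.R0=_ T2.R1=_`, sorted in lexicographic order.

T0.R0=0 T0.R1=0 T2.R0=0 T2.R1=0
T0.R0=0 T0.R1=0 T2.R0=0 T2.R1=1
T0.R0=0 T0.R1=0 T2.R0=1 T2.R1=1
T0.R0=0 T0.R1=1 T2.R0=0 T2.R1=0
T0.R0=0 T0.R1=1 T2.R0=0 T2.R1=1
T0.R0=0 T0.R1=1 T2.R0=1 T2.R1=1
T0.R0=1 T0.R1=1 T2.R0=0 T2.R1=0
T0.R0=1 T0.R1=1 T2.R0=0 T2.R1=1
T0.R0=1 T0.R1=1 T2.R0=1 T2.R1=1

outcome vector order: (T0.R0,T0.R1,T2.R0,T2.R1)
|TSO outcomes| = 9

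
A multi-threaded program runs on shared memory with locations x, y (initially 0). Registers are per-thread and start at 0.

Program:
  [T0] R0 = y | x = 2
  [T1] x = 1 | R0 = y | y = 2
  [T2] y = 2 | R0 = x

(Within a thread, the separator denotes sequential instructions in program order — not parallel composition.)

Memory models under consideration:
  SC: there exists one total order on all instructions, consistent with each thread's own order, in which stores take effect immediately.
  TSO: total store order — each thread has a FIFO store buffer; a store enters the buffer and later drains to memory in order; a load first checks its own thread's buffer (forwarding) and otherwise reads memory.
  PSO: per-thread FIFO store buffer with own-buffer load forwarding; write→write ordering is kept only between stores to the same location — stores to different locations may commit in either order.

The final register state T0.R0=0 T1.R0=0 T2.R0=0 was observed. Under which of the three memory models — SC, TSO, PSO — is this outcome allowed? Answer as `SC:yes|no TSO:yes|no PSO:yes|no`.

SC:no TSO:yes PSO:yes

outcome vector order: (T0.R0,T1.R0,T2.R0)
under SC → (0,0,1) (0,0,2) (0,2,0) (0,2,1) (0,2,2) (2,0,1) (2,0,2) (2,2,0) (2,2,1) (2,2,2)
under TSO → (0,0,0) (0,0,1) (0,0,2) (0,2,0) (0,2,1) (0,2,2) (2,0,0) (2,0,1) (2,0,2) (2,2,0) (2,2,1) (2,2,2)
under PSO → (0,0,0) (0,0,1) (0,0,2) (0,2,0) (0,2,1) (0,2,2) (2,0,0) (2,0,1) (2,0,2) (2,2,0) (2,2,1) (2,2,2)
target (0,0,0) ∈ {TSO,PSO}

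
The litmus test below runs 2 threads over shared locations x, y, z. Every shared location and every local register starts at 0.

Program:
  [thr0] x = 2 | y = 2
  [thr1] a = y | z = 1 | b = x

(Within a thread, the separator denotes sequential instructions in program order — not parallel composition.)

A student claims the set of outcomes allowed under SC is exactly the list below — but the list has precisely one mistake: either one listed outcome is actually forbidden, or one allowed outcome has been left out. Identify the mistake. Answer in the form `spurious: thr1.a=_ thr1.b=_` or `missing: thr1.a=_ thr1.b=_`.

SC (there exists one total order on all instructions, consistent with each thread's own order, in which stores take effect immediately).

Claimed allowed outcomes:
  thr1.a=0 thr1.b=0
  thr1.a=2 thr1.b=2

missing: thr1.a=0 thr1.b=2

outcome vector order: (thr1.a,thr1.b)
SC (3): 00, 02, 22
SC∖claimed = {02}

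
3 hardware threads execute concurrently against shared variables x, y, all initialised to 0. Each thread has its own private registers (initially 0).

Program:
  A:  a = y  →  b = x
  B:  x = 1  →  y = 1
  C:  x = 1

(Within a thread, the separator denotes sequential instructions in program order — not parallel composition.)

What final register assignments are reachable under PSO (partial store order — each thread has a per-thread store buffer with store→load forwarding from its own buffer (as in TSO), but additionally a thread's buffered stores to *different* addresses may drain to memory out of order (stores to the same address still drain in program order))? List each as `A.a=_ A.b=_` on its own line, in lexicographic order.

A.a=0 A.b=0
A.a=0 A.b=1
A.a=1 A.b=0
A.a=1 A.b=1

outcome vector order: (A.a,A.b)
|PSO outcomes| = 4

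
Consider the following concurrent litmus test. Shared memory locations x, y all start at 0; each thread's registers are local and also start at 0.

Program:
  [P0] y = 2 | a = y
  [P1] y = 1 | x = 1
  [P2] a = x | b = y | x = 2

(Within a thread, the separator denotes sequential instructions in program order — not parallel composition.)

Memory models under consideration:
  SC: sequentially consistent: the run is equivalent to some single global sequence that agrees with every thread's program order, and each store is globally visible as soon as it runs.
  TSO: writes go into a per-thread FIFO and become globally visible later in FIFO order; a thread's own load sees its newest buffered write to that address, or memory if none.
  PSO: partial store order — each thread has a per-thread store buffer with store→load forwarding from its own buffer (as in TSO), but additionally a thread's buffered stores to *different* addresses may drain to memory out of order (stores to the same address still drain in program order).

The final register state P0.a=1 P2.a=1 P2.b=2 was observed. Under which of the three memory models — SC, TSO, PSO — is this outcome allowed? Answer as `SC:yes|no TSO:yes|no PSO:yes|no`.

SC:no TSO:no PSO:yes

outcome vector order: (P0.a,P2.a,P2.b)
[SC] allowed = {1/0/0, 1/0/1, 1/0/2, 1/1/1, 2/0/0, 2/0/1, 2/0/2, 2/1/1, 2/1/2}
[TSO] allowed = {1/0/0, 1/0/1, 1/0/2, 1/1/1, 2/0/0, 2/0/1, 2/0/2, 2/1/1, 2/1/2}
[PSO] allowed = {1/0/0, 1/0/1, 1/0/2, 1/1/0, 1/1/1, 1/1/2, 2/0/0, 2/0/1, 2/0/2, 2/1/0, 2/1/1, 2/1/2}
target 1/1/2 ∈ {PSO}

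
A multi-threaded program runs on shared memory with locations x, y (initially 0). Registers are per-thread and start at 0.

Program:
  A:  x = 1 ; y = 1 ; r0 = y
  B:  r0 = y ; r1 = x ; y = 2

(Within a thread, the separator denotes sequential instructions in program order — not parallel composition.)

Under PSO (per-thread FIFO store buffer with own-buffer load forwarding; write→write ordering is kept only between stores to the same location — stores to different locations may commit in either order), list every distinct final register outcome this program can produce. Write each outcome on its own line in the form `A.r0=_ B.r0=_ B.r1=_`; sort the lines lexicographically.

outcome vector order: (A.r0,B.r0,B.r1)
|PSO outcomes| = 8

A.r0=1 B.r0=0 B.r1=0
A.r0=1 B.r0=0 B.r1=1
A.r0=1 B.r0=1 B.r1=0
A.r0=1 B.r0=1 B.r1=1
A.r0=2 B.r0=0 B.r1=0
A.r0=2 B.r0=0 B.r1=1
A.r0=2 B.r0=1 B.r1=0
A.r0=2 B.r0=1 B.r1=1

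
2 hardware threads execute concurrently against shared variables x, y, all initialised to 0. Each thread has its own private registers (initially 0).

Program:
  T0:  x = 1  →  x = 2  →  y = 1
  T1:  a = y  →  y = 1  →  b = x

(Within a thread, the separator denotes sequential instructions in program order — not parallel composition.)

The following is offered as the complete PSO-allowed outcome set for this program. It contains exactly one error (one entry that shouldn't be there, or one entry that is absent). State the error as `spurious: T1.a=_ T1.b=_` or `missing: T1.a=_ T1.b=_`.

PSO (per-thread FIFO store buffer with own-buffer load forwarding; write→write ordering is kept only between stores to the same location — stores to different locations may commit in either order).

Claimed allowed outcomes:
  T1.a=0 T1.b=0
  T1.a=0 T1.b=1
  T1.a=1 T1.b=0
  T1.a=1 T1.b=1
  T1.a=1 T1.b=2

outcome vector order: (T1.a,T1.b)
PSO: 6 outcomes — {00 01 02 10 11 12}
PSO∖claimed = {02}

missing: T1.a=0 T1.b=2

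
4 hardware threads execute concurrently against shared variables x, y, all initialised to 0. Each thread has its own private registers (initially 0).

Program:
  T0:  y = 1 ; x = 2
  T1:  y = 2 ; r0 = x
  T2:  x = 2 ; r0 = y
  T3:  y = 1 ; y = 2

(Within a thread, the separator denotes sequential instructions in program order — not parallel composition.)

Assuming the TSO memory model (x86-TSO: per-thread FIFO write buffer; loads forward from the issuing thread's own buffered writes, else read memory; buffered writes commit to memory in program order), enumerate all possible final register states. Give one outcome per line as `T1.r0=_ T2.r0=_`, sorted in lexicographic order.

T1.r0=0 T2.r0=0
T1.r0=0 T2.r0=1
T1.r0=0 T2.r0=2
T1.r0=2 T2.r0=0
T1.r0=2 T2.r0=1
T1.r0=2 T2.r0=2

outcome vector order: (T1.r0,T2.r0)
|TSO outcomes| = 6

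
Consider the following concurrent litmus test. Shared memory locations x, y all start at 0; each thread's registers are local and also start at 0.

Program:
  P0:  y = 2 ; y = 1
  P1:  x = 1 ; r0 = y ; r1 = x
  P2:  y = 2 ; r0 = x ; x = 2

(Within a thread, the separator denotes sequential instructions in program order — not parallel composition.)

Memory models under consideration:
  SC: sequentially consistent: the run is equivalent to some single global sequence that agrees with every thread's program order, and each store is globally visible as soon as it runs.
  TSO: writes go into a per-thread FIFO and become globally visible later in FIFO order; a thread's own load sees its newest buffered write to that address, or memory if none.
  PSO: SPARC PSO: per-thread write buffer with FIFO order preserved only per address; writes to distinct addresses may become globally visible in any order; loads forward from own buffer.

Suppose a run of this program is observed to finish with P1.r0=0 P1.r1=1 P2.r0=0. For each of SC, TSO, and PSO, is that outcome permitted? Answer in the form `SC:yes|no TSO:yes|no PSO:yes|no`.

outcome vector order: (P1.r0,P1.r1,P2.r0)
[SC] allowed = {0/1/1 0/2/1 1/1/0 1/1/1 1/2/0 1/2/1 2/1/0 2/1/1 2/2/0 2/2/1}
[TSO] allowed = {0/1/0 0/1/1 0/2/0 0/2/1 1/1/0 1/1/1 1/2/0 1/2/1 2/1/0 2/1/1 2/2/0 2/2/1}
[PSO] allowed = {0/1/0 0/1/1 0/2/0 0/2/1 1/1/0 1/1/1 1/2/0 1/2/1 2/1/0 2/1/1 2/2/0 2/2/1}
target 0/1/0 ∈ {TSO,PSO}

SC:no TSO:yes PSO:yes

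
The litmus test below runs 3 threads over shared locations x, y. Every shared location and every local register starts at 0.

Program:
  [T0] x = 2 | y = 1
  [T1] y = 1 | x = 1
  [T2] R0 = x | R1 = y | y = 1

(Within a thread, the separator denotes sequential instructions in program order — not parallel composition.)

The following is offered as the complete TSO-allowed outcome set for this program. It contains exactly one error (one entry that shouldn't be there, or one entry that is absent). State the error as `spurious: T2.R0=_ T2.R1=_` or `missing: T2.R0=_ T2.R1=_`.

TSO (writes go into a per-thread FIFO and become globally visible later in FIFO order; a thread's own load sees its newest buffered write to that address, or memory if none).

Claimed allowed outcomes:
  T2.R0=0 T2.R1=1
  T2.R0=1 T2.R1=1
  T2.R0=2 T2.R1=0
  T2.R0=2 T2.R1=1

outcome vector order: (T2.R0,T2.R1)
TSO: 5 outcomes — {(0,0); (0,1); (1,1); (2,0); (2,1)}
TSO∖claimed = {(0,0)}

missing: T2.R0=0 T2.R1=0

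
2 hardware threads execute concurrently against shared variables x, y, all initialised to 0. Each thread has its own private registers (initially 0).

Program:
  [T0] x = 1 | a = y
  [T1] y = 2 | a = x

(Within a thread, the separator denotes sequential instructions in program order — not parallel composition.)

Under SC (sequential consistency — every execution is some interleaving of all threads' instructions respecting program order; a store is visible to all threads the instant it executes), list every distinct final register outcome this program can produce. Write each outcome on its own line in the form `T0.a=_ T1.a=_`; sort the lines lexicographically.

outcome vector order: (T0.a,T1.a)
|SC outcomes| = 3

T0.a=0 T1.a=1
T0.a=2 T1.a=0
T0.a=2 T1.a=1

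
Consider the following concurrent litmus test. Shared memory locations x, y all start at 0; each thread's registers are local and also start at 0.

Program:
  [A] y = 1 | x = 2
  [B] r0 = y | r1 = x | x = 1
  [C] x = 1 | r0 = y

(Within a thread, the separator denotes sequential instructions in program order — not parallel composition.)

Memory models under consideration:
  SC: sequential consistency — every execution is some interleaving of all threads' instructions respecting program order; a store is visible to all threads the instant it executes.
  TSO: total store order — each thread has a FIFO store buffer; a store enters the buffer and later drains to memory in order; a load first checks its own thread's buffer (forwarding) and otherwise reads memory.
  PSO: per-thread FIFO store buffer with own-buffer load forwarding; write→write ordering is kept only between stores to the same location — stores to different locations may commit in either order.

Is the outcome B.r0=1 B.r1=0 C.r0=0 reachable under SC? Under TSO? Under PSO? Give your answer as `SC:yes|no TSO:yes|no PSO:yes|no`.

outcome vector order: (B.r0,B.r1,C.r0)
SC (11): 000; 001; 010; 011; 020; 021; 101; 110; 111; 120; 121
TSO (12): 000; 001; 010; 011; 020; 021; 100; 101; 110; 111; 120; 121
PSO (12): 000; 001; 010; 011; 020; 021; 100; 101; 110; 111; 120; 121
target 100 ∈ {TSO,PSO}

SC:no TSO:yes PSO:yes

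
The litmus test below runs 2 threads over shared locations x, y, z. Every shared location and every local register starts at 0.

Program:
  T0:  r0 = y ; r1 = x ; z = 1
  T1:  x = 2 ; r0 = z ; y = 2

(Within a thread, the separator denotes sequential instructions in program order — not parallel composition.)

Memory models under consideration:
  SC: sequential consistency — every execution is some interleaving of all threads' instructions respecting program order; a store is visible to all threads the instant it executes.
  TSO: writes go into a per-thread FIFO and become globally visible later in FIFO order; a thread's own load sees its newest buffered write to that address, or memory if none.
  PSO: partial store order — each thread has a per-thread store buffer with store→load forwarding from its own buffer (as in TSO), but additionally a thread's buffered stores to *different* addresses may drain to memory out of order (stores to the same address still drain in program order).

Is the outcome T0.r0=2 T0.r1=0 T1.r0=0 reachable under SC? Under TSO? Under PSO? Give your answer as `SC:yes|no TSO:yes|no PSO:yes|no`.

SC:no TSO:no PSO:yes

outcome vector order: (T0.r0,T0.r1,T1.r0)
[SC] allowed = {000; 001; 020; 021; 220}
[TSO] allowed = {000; 001; 020; 021; 220}
[PSO] allowed = {000; 001; 020; 021; 200; 220}
target 200 ∈ {PSO}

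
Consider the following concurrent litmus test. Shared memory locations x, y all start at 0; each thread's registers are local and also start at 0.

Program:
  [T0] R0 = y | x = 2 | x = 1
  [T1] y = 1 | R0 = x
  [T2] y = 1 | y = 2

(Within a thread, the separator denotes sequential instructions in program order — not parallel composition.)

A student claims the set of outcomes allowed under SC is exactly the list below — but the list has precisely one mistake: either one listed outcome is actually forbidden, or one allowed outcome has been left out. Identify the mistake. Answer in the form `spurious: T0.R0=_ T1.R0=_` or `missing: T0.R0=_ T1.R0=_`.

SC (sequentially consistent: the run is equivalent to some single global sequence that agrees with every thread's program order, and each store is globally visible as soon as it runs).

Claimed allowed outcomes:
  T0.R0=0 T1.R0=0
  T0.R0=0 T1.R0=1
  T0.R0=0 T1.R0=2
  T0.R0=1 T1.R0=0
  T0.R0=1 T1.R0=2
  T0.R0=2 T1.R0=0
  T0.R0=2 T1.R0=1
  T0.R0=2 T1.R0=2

missing: T0.R0=1 T1.R0=1

outcome vector order: (T0.R0,T1.R0)
[SC] allowed = {<0 0>; <0 1>; <0 2>; <1 0>; <1 1>; <1 2>; <2 0>; <2 1>; <2 2>}
SC∖claimed = {<1 1>}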